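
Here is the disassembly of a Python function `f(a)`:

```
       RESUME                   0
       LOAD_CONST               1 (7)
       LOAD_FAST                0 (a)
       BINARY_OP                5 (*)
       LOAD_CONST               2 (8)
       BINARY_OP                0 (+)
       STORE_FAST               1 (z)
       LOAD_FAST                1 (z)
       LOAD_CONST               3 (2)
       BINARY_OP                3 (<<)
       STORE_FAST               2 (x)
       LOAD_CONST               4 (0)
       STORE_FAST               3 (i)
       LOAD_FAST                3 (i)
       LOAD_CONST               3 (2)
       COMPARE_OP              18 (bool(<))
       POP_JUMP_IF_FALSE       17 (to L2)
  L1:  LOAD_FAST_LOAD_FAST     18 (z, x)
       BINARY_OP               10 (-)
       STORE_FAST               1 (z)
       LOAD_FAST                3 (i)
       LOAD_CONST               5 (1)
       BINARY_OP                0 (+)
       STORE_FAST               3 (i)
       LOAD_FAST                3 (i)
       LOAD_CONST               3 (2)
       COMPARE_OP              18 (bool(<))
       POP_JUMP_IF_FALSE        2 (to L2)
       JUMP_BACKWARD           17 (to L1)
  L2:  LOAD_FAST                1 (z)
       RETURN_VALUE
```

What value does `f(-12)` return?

532

LOAD_CONST → push 7. Stack: [7]
LOAD_FAST a → push -12. Stack: [7, -12]
BINARY_OP * → 7 * -12 = -84. Stack: [-84]
LOAD_CONST → push 8. Stack: [-84, 8]
BINARY_OP + → -84 + 8 = -76. Stack: [-76]
STORE_FAST z → z=-76. Stack: []
LOAD_FAST z → push -76. Stack: [-76]
LOAD_CONST → push 2. Stack: [-76, 2]
BINARY_OP << → -76 << 2 = -304. Stack: [-304]
STORE_FAST x → x=-304. Stack: []
LOAD_CONST → push 0. Stack: [0]
STORE_FAST i → i=0. Stack: []
LOAD_FAST i → push 0. Stack: [0]
LOAD_CONST → push 2. Stack: [0, 2]
COMPARE_OP bool(<) → 0 vs 2 = True. Stack: [True]
POP_JUMP_IF_FALSE → pop True; no jump. Stack: []
LOAD_FAST_LOAD_FAST z,x → push -76,-304. Stack: [-76, -304]
BINARY_OP - → -76 - -304 = 228. Stack: [228]
STORE_FAST z → z=228. Stack: []
LOAD_FAST i → push 0. Stack: [0]
LOAD_CONST → push 1. Stack: [0, 1]
BINARY_OP + → 0 + 1 = 1. Stack: [1]
STORE_FAST i → i=1. Stack: []
LOAD_FAST i → push 1. Stack: [1]
LOAD_CONST → push 2. Stack: [1, 2]
COMPARE_OP bool(<) → 1 vs 2 = True. Stack: [True]
POP_JUMP_IF_FALSE → pop True; no jump. Stack: []
LOAD_FAST_LOAD_FAST z,x → push 228,-304. Stack: [228, -304]
BINARY_OP - → 228 - -304 = 532. Stack: [532]
STORE_FAST z → z=532. Stack: []
LOAD_FAST i → push 1. Stack: [1]
LOAD_CONST → push 1. Stack: [1, 1]
BINARY_OP + → 1 + 1 = 2. Stack: [2]
STORE_FAST i → i=2. Stack: []
LOAD_FAST i → push 2. Stack: [2]
LOAD_CONST → push 2. Stack: [2, 2]
COMPARE_OP bool(<) → 2 vs 2 = False. Stack: [False]
POP_JUMP_IF_FALSE → pop False; jump. Stack: []
LOAD_FAST z → push 532. Stack: [532]
RETURN_VALUE → return 532.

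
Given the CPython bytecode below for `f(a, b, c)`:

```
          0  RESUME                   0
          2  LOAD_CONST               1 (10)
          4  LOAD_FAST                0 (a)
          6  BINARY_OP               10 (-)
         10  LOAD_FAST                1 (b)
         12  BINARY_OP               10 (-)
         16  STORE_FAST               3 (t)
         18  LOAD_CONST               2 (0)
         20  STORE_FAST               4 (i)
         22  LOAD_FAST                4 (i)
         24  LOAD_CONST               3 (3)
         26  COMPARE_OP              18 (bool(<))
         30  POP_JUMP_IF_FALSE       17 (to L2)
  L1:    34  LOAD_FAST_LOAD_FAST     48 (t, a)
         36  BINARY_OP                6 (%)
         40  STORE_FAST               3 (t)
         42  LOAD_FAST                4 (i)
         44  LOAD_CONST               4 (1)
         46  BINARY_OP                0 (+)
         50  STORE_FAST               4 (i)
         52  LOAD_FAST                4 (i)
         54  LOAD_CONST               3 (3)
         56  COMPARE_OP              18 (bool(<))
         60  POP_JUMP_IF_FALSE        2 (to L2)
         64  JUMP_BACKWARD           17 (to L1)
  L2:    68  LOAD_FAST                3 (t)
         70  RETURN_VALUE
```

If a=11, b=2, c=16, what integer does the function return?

LOAD_CONST → push 10. Stack: [10]
LOAD_FAST a → push 11. Stack: [10, 11]
BINARY_OP - → 10 - 11 = -1. Stack: [-1]
LOAD_FAST b → push 2. Stack: [-1, 2]
BINARY_OP - → -1 - 2 = -3. Stack: [-3]
STORE_FAST t → t=-3. Stack: []
LOAD_CONST → push 0. Stack: [0]
STORE_FAST i → i=0. Stack: []
LOAD_FAST i → push 0. Stack: [0]
LOAD_CONST → push 3. Stack: [0, 3]
COMPARE_OP bool(<) → 0 vs 3 = True. Stack: [True]
POP_JUMP_IF_FALSE → pop True; no jump. Stack: []
LOAD_FAST_LOAD_FAST t,a → push -3,11. Stack: [-3, 11]
BINARY_OP % → -3 % 11 = 8. Stack: [8]
STORE_FAST t → t=8. Stack: []
LOAD_FAST i → push 0. Stack: [0]
LOAD_CONST → push 1. Stack: [0, 1]
BINARY_OP + → 0 + 1 = 1. Stack: [1]
STORE_FAST i → i=1. Stack: []
LOAD_FAST i → push 1. Stack: [1]
LOAD_CONST → push 3. Stack: [1, 3]
COMPARE_OP bool(<) → 1 vs 3 = True. Stack: [True]
POP_JUMP_IF_FALSE → pop True; no jump. Stack: []
LOAD_FAST_LOAD_FAST t,a → push 8,11. Stack: [8, 11]
BINARY_OP % → 8 % 11 = 8. Stack: [8]
STORE_FAST t → t=8. Stack: []
LOAD_FAST i → push 1. Stack: [1]
LOAD_CONST → push 1. Stack: [1, 1]
BINARY_OP + → 1 + 1 = 2. Stack: [2]
STORE_FAST i → i=2. Stack: []
LOAD_FAST i → push 2. Stack: [2]
LOAD_CONST → push 3. Stack: [2, 3]
COMPARE_OP bool(<) → 2 vs 3 = True. Stack: [True]
POP_JUMP_IF_FALSE → pop True; no jump. Stack: []
LOAD_FAST_LOAD_FAST t,a → push 8,11. Stack: [8, 11]
BINARY_OP % → 8 % 11 = 8. Stack: [8]
STORE_FAST t → t=8. Stack: []
LOAD_FAST i → push 2. Stack: [2]
LOAD_CONST → push 1. Stack: [2, 1]
BINARY_OP + → 2 + 1 = 3. Stack: [3]
STORE_FAST i → i=3. Stack: []
LOAD_FAST i → push 3. Stack: [3]
LOAD_CONST → push 3. Stack: [3, 3]
COMPARE_OP bool(<) → 3 vs 3 = False. Stack: [False]
POP_JUMP_IF_FALSE → pop False; jump. Stack: []
LOAD_FAST t → push 8. Stack: [8]
RETURN_VALUE → return 8.

8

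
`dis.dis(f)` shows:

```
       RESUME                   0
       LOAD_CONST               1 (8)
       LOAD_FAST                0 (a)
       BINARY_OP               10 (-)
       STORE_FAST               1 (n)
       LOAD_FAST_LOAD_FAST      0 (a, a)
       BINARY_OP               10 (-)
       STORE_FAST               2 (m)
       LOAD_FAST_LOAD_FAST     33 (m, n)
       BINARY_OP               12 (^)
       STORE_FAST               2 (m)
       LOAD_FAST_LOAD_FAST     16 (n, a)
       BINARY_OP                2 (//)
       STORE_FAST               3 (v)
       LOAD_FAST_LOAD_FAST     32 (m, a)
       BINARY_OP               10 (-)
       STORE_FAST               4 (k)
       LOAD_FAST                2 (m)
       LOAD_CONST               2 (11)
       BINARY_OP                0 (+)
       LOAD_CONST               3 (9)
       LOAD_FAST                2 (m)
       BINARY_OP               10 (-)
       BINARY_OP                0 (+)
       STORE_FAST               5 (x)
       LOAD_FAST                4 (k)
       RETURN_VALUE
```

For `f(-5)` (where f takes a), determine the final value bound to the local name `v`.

LOAD_CONST → push 8. Stack: [8]
LOAD_FAST a → push -5. Stack: [8, -5]
BINARY_OP - → 8 - -5 = 13. Stack: [13]
STORE_FAST n → n=13. Stack: []
LOAD_FAST_LOAD_FAST a,a → push -5,-5. Stack: [-5, -5]
BINARY_OP - → -5 - -5 = 0. Stack: [0]
STORE_FAST m → m=0. Stack: []
LOAD_FAST_LOAD_FAST m,n → push 0,13. Stack: [0, 13]
BINARY_OP ^ → 0 ^ 13 = 13. Stack: [13]
STORE_FAST m → m=13. Stack: []
LOAD_FAST_LOAD_FAST n,a → push 13,-5. Stack: [13, -5]
BINARY_OP // → 13 // -5 = -3. Stack: [-3]
STORE_FAST v → v=-3. Stack: []
LOAD_FAST_LOAD_FAST m,a → push 13,-5. Stack: [13, -5]
BINARY_OP - → 13 - -5 = 18. Stack: [18]
STORE_FAST k → k=18. Stack: []
LOAD_FAST m → push 13. Stack: [13]
LOAD_CONST → push 11. Stack: [13, 11]
BINARY_OP + → 13 + 11 = 24. Stack: [24]
LOAD_CONST → push 9. Stack: [24, 9]
LOAD_FAST m → push 13. Stack: [24, 9, 13]
BINARY_OP - → 9 - 13 = -4. Stack: [24, -4]
BINARY_OP + → 24 + -4 = 20. Stack: [20]
STORE_FAST x → x=20. Stack: []
LOAD_FAST k → push 18. Stack: [18]
RETURN_VALUE → return 18.

-3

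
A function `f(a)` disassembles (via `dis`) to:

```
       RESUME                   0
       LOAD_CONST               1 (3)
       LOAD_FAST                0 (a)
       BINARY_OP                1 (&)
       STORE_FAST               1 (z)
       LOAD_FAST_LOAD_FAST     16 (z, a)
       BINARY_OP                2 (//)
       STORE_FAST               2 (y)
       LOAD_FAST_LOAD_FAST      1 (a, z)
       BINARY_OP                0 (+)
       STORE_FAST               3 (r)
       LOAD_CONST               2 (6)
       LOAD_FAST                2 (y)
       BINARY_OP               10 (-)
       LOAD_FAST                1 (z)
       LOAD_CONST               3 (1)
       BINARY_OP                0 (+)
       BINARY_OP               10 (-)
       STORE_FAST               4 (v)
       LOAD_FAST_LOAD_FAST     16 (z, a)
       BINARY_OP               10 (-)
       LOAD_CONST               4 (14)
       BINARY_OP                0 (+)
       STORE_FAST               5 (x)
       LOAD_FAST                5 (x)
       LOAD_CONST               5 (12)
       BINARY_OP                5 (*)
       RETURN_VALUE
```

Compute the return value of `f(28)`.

LOAD_CONST → push 3. Stack: [3]
LOAD_FAST a → push 28. Stack: [3, 28]
BINARY_OP & → 3 & 28 = 0. Stack: [0]
STORE_FAST z → z=0. Stack: []
LOAD_FAST_LOAD_FAST z,a → push 0,28. Stack: [0, 28]
BINARY_OP // → 0 // 28 = 0. Stack: [0]
STORE_FAST y → y=0. Stack: []
LOAD_FAST_LOAD_FAST a,z → push 28,0. Stack: [28, 0]
BINARY_OP + → 28 + 0 = 28. Stack: [28]
STORE_FAST r → r=28. Stack: []
LOAD_CONST → push 6. Stack: [6]
LOAD_FAST y → push 0. Stack: [6, 0]
BINARY_OP - → 6 - 0 = 6. Stack: [6]
LOAD_FAST z → push 0. Stack: [6, 0]
LOAD_CONST → push 1. Stack: [6, 0, 1]
BINARY_OP + → 0 + 1 = 1. Stack: [6, 1]
BINARY_OP - → 6 - 1 = 5. Stack: [5]
STORE_FAST v → v=5. Stack: []
LOAD_FAST_LOAD_FAST z,a → push 0,28. Stack: [0, 28]
BINARY_OP - → 0 - 28 = -28. Stack: [-28]
LOAD_CONST → push 14. Stack: [-28, 14]
BINARY_OP + → -28 + 14 = -14. Stack: [-14]
STORE_FAST x → x=-14. Stack: []
LOAD_FAST x → push -14. Stack: [-14]
LOAD_CONST → push 12. Stack: [-14, 12]
BINARY_OP * → -14 * 12 = -168. Stack: [-168]
RETURN_VALUE → return -168.

-168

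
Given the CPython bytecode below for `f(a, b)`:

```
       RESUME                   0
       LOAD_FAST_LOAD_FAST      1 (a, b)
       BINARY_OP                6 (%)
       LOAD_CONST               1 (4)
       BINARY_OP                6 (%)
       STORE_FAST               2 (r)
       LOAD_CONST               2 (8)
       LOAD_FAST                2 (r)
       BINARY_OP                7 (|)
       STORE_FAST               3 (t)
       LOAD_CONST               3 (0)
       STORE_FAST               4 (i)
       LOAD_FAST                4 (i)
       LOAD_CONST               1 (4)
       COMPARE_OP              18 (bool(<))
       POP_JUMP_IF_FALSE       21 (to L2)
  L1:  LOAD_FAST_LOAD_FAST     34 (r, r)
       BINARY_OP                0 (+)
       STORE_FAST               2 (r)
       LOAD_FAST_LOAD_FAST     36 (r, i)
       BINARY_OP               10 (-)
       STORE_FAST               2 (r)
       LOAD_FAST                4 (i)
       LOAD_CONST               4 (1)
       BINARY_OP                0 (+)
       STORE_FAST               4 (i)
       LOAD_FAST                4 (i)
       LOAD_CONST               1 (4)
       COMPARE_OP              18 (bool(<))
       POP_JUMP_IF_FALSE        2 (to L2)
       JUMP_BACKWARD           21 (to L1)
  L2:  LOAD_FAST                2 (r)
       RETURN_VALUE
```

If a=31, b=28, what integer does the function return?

37

LOAD_FAST_LOAD_FAST a,b → push 31,28
BINARY_OP % → 31 % 28 = 3
LOAD_CONST → push 4
BINARY_OP % → 3 % 4 = 3
STORE_FAST r → r=3
LOAD_CONST → push 8
LOAD_FAST r → push 3
BINARY_OP | → 8 | 3 = 11
STORE_FAST t → t=11
LOAD_CONST → push 0
STORE_FAST i → i=0
LOAD_FAST i → push 0
LOAD_CONST → push 4
COMPARE_OP bool(<) → 0 vs 4 = True
POP_JUMP_IF_FALSE → pop True; no jump
LOAD_FAST_LOAD_FAST r,r → push 3,3
BINARY_OP + → 3 + 3 = 6
STORE_FAST r → r=6
LOAD_FAST_LOAD_FAST r,i → push 6,0
BINARY_OP - → 6 - 0 = 6
STORE_FAST r → r=6
LOAD_FAST i → push 0
LOAD_CONST → push 1
BINARY_OP + → 0 + 1 = 1
STORE_FAST i → i=1
LOAD_FAST i → push 1
LOAD_CONST → push 4
COMPARE_OP bool(<) → 1 vs 4 = True
POP_JUMP_IF_FALSE → pop True; no jump
LOAD_FAST_LOAD_FAST r,r → push 6,6
BINARY_OP + → 6 + 6 = 12
STORE_FAST r → r=12
LOAD_FAST_LOAD_FAST r,i → push 12,1
BINARY_OP - → 12 - 1 = 11
STORE_FAST r → r=11
LOAD_FAST i → push 1
LOAD_CONST → push 1
BINARY_OP + → 1 + 1 = 2
STORE_FAST i → i=2
LOAD_FAST i → push 2
LOAD_CONST → push 4
COMPARE_OP bool(<) → 2 vs 4 = True
POP_JUMP_IF_FALSE → pop True; no jump
LOAD_FAST_LOAD_FAST r,r → push 11,11
BINARY_OP + → 11 + 11 = 22
STORE_FAST r → r=22
LOAD_FAST_LOAD_FAST r,i → push 22,2
BINARY_OP - → 22 - 2 = 20
STORE_FAST r → r=20
LOAD_FAST i → push 2
LOAD_CONST → push 1
BINARY_OP + → 2 + 1 = 3
STORE_FAST i → i=3
LOAD_FAST i → push 3
LOAD_CONST → push 4
COMPARE_OP bool(<) → 3 vs 4 = True
POP_JUMP_IF_FALSE → pop True; no jump
LOAD_FAST_LOAD_FAST r,r → push 20,20
BINARY_OP + → 20 + 20 = 40
STORE_FAST r → r=40
LOAD_FAST_LOAD_FAST r,i → push 40,3
BINARY_OP - → 40 - 3 = 37
STORE_FAST r → r=37
LOAD_FAST i → push 3
LOAD_CONST → push 1
BINARY_OP + → 3 + 1 = 4
STORE_FAST i → i=4
LOAD_FAST i → push 4
LOAD_CONST → push 4
COMPARE_OP bool(<) → 4 vs 4 = False
POP_JUMP_IF_FALSE → pop False; jump
LOAD_FAST r → push 37
RETURN_VALUE → return 37.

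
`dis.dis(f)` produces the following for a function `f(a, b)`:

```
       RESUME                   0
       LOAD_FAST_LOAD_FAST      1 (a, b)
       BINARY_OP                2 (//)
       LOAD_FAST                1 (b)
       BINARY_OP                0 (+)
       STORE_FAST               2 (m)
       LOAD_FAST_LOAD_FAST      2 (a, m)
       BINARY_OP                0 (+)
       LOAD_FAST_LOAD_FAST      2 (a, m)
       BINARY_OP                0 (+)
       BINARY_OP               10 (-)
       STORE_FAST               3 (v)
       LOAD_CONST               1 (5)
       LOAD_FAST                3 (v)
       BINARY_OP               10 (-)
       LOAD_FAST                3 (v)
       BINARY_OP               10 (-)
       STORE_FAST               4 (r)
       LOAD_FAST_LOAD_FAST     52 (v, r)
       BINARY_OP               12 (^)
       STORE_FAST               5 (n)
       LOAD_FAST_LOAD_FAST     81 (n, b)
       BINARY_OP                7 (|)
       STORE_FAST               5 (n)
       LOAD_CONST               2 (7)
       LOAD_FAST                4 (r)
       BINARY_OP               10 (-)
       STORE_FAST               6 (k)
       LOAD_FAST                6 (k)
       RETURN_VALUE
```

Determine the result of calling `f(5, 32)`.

2

LOAD_FAST_LOAD_FAST a,b → push 5,32. Stack: [5, 32]
BINARY_OP // → 5 // 32 = 0. Stack: [0]
LOAD_FAST b → push 32. Stack: [0, 32]
BINARY_OP + → 0 + 32 = 32. Stack: [32]
STORE_FAST m → m=32. Stack: []
LOAD_FAST_LOAD_FAST a,m → push 5,32. Stack: [5, 32]
BINARY_OP + → 5 + 32 = 37. Stack: [37]
LOAD_FAST_LOAD_FAST a,m → push 5,32. Stack: [37, 5, 32]
BINARY_OP + → 5 + 32 = 37. Stack: [37, 37]
BINARY_OP - → 37 - 37 = 0. Stack: [0]
STORE_FAST v → v=0. Stack: []
LOAD_CONST → push 5. Stack: [5]
LOAD_FAST v → push 0. Stack: [5, 0]
BINARY_OP - → 5 - 0 = 5. Stack: [5]
LOAD_FAST v → push 0. Stack: [5, 0]
BINARY_OP - → 5 - 0 = 5. Stack: [5]
STORE_FAST r → r=5. Stack: []
LOAD_FAST_LOAD_FAST v,r → push 0,5. Stack: [0, 5]
BINARY_OP ^ → 0 ^ 5 = 5. Stack: [5]
STORE_FAST n → n=5. Stack: []
LOAD_FAST_LOAD_FAST n,b → push 5,32. Stack: [5, 32]
BINARY_OP | → 5 | 32 = 37. Stack: [37]
STORE_FAST n → n=37. Stack: []
LOAD_CONST → push 7. Stack: [7]
LOAD_FAST r → push 5. Stack: [7, 5]
BINARY_OP - → 7 - 5 = 2. Stack: [2]
STORE_FAST k → k=2. Stack: []
LOAD_FAST k → push 2. Stack: [2]
RETURN_VALUE → return 2.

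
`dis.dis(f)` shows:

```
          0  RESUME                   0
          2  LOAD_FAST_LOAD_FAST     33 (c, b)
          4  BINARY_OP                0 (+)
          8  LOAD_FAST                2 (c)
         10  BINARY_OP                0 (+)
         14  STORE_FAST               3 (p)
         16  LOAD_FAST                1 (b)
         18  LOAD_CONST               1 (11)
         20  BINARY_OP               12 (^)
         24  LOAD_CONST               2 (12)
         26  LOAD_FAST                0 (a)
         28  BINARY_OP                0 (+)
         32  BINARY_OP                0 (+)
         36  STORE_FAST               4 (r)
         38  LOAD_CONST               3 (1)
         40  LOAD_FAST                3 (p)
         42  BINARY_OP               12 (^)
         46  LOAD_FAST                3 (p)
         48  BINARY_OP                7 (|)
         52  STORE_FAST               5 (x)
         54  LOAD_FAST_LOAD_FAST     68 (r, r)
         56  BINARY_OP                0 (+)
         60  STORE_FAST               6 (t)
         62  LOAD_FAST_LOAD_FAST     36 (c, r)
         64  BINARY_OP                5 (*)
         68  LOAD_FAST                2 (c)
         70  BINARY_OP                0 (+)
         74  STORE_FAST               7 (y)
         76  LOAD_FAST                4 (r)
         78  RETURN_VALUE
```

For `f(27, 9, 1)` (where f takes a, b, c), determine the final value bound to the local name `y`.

LOAD_FAST_LOAD_FAST c,b → push 1,9. Stack: [1, 9]
BINARY_OP + → 1 + 9 = 10. Stack: [10]
LOAD_FAST c → push 1. Stack: [10, 1]
BINARY_OP + → 10 + 1 = 11. Stack: [11]
STORE_FAST p → p=11. Stack: []
LOAD_FAST b → push 9. Stack: [9]
LOAD_CONST → push 11. Stack: [9, 11]
BINARY_OP ^ → 9 ^ 11 = 2. Stack: [2]
LOAD_CONST → push 12. Stack: [2, 12]
LOAD_FAST a → push 27. Stack: [2, 12, 27]
BINARY_OP + → 12 + 27 = 39. Stack: [2, 39]
BINARY_OP + → 2 + 39 = 41. Stack: [41]
STORE_FAST r → r=41. Stack: []
LOAD_CONST → push 1. Stack: [1]
LOAD_FAST p → push 11. Stack: [1, 11]
BINARY_OP ^ → 1 ^ 11 = 10. Stack: [10]
LOAD_FAST p → push 11. Stack: [10, 11]
BINARY_OP | → 10 | 11 = 11. Stack: [11]
STORE_FAST x → x=11. Stack: []
LOAD_FAST_LOAD_FAST r,r → push 41,41. Stack: [41, 41]
BINARY_OP + → 41 + 41 = 82. Stack: [82]
STORE_FAST t → t=82. Stack: []
LOAD_FAST_LOAD_FAST c,r → push 1,41. Stack: [1, 41]
BINARY_OP * → 1 * 41 = 41. Stack: [41]
LOAD_FAST c → push 1. Stack: [41, 1]
BINARY_OP + → 41 + 1 = 42. Stack: [42]
STORE_FAST y → y=42. Stack: []
LOAD_FAST r → push 41. Stack: [41]
RETURN_VALUE → return 41.

42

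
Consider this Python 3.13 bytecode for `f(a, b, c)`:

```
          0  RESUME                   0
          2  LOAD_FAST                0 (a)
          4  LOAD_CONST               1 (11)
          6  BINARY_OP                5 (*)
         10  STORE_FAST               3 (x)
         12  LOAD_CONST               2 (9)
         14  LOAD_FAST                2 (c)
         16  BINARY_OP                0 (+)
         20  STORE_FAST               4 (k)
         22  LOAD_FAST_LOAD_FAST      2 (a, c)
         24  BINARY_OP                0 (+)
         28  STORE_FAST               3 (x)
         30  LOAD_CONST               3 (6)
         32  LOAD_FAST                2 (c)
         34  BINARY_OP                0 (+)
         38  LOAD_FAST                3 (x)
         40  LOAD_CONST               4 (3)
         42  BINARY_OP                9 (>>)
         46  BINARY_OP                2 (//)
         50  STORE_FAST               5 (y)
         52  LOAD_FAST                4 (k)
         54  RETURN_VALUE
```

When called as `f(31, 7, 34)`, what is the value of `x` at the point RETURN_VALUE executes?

65

LOAD_FAST a → push 31. Stack: [31]
LOAD_CONST → push 11. Stack: [31, 11]
BINARY_OP * → 31 * 11 = 341. Stack: [341]
STORE_FAST x → x=341. Stack: []
LOAD_CONST → push 9. Stack: [9]
LOAD_FAST c → push 34. Stack: [9, 34]
BINARY_OP + → 9 + 34 = 43. Stack: [43]
STORE_FAST k → k=43. Stack: []
LOAD_FAST_LOAD_FAST a,c → push 31,34. Stack: [31, 34]
BINARY_OP + → 31 + 34 = 65. Stack: [65]
STORE_FAST x → x=65. Stack: []
LOAD_CONST → push 6. Stack: [6]
LOAD_FAST c → push 34. Stack: [6, 34]
BINARY_OP + → 6 + 34 = 40. Stack: [40]
LOAD_FAST x → push 65. Stack: [40, 65]
LOAD_CONST → push 3. Stack: [40, 65, 3]
BINARY_OP >> → 65 >> 3 = 8. Stack: [40, 8]
BINARY_OP // → 40 // 8 = 5. Stack: [5]
STORE_FAST y → y=5. Stack: []
LOAD_FAST k → push 43. Stack: [43]
RETURN_VALUE → return 43.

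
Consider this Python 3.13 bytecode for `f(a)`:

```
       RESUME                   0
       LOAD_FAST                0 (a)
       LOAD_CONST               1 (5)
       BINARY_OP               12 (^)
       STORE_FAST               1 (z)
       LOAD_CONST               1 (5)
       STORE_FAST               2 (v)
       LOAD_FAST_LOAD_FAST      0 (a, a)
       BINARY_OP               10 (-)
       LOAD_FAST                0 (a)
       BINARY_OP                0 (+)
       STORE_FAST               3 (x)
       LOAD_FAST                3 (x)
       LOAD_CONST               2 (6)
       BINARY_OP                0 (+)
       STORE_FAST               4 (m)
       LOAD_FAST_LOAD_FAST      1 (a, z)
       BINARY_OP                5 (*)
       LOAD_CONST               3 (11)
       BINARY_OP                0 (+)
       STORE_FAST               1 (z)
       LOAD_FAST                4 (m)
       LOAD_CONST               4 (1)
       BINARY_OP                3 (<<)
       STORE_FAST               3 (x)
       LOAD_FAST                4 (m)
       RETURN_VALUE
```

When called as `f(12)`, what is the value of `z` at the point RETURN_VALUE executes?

LOAD_FAST a → push 12. Stack: [12]
LOAD_CONST → push 5. Stack: [12, 5]
BINARY_OP ^ → 12 ^ 5 = 9. Stack: [9]
STORE_FAST z → z=9. Stack: []
LOAD_CONST → push 5. Stack: [5]
STORE_FAST v → v=5. Stack: []
LOAD_FAST_LOAD_FAST a,a → push 12,12. Stack: [12, 12]
BINARY_OP - → 12 - 12 = 0. Stack: [0]
LOAD_FAST a → push 12. Stack: [0, 12]
BINARY_OP + → 0 + 12 = 12. Stack: [12]
STORE_FAST x → x=12. Stack: []
LOAD_FAST x → push 12. Stack: [12]
LOAD_CONST → push 6. Stack: [12, 6]
BINARY_OP + → 12 + 6 = 18. Stack: [18]
STORE_FAST m → m=18. Stack: []
LOAD_FAST_LOAD_FAST a,z → push 12,9. Stack: [12, 9]
BINARY_OP * → 12 * 9 = 108. Stack: [108]
LOAD_CONST → push 11. Stack: [108, 11]
BINARY_OP + → 108 + 11 = 119. Stack: [119]
STORE_FAST z → z=119. Stack: []
LOAD_FAST m → push 18. Stack: [18]
LOAD_CONST → push 1. Stack: [18, 1]
BINARY_OP << → 18 << 1 = 36. Stack: [36]
STORE_FAST x → x=36. Stack: []
LOAD_FAST m → push 18. Stack: [18]
RETURN_VALUE → return 18.

119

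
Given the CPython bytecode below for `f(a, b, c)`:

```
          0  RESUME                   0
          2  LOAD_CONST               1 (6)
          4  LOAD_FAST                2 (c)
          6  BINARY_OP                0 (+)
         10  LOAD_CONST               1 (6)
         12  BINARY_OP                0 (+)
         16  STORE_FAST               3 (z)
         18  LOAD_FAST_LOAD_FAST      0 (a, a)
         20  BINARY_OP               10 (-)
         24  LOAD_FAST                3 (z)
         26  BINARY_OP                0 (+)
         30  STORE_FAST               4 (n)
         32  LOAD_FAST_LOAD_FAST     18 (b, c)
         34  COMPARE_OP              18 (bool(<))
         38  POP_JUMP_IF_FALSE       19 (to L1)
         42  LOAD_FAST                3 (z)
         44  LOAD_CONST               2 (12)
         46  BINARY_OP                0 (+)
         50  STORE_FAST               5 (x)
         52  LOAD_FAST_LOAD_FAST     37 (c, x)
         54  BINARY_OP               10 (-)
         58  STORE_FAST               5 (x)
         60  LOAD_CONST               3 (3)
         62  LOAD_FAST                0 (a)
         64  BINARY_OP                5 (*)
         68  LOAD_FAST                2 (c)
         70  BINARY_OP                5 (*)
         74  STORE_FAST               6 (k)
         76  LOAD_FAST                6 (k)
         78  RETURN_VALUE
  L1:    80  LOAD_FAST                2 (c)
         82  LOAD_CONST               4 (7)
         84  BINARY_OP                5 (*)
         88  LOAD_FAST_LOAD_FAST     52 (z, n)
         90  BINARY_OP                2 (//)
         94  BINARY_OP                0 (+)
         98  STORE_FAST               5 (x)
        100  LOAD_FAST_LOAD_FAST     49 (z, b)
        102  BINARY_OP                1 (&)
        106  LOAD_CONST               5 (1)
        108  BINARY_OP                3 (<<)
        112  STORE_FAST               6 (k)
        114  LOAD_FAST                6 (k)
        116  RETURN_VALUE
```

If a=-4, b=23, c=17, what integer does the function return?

LOAD_CONST → push 6. Stack: [6]
LOAD_FAST c → push 17. Stack: [6, 17]
BINARY_OP + → 6 + 17 = 23. Stack: [23]
LOAD_CONST → push 6. Stack: [23, 6]
BINARY_OP + → 23 + 6 = 29. Stack: [29]
STORE_FAST z → z=29. Stack: []
LOAD_FAST_LOAD_FAST a,a → push -4,-4. Stack: [-4, -4]
BINARY_OP - → -4 - -4 = 0. Stack: [0]
LOAD_FAST z → push 29. Stack: [0, 29]
BINARY_OP + → 0 + 29 = 29. Stack: [29]
STORE_FAST n → n=29. Stack: []
LOAD_FAST_LOAD_FAST b,c → push 23,17. Stack: [23, 17]
COMPARE_OP bool(<) → 23 vs 17 = False. Stack: [False]
POP_JUMP_IF_FALSE → pop False; jump. Stack: []
LOAD_FAST c → push 17. Stack: [17]
LOAD_CONST → push 7. Stack: [17, 7]
BINARY_OP * → 17 * 7 = 119. Stack: [119]
LOAD_FAST_LOAD_FAST z,n → push 29,29. Stack: [119, 29, 29]
BINARY_OP // → 29 // 29 = 1. Stack: [119, 1]
BINARY_OP + → 119 + 1 = 120. Stack: [120]
STORE_FAST x → x=120. Stack: []
LOAD_FAST_LOAD_FAST z,b → push 29,23. Stack: [29, 23]
BINARY_OP & → 29 & 23 = 21. Stack: [21]
LOAD_CONST → push 1. Stack: [21, 1]
BINARY_OP << → 21 << 1 = 42. Stack: [42]
STORE_FAST k → k=42. Stack: []
LOAD_FAST k → push 42. Stack: [42]
RETURN_VALUE → return 42.

42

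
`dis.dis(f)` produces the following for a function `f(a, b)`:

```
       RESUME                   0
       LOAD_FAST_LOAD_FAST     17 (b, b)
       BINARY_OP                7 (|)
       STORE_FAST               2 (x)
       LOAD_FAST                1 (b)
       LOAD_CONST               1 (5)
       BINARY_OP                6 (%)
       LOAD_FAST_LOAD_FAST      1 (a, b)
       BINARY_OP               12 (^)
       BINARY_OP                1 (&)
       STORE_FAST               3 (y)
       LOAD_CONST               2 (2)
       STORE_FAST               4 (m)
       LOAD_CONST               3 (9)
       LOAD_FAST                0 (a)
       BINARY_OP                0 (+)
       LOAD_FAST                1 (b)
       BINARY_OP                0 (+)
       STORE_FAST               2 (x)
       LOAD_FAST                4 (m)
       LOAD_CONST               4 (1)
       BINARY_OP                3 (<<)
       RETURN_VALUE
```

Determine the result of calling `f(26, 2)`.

4

LOAD_FAST_LOAD_FAST b,b → push 2,2. Stack: [2, 2]
BINARY_OP | → 2 | 2 = 2. Stack: [2]
STORE_FAST x → x=2. Stack: []
LOAD_FAST b → push 2. Stack: [2]
LOAD_CONST → push 5. Stack: [2, 5]
BINARY_OP % → 2 % 5 = 2. Stack: [2]
LOAD_FAST_LOAD_FAST a,b → push 26,2. Stack: [2, 26, 2]
BINARY_OP ^ → 26 ^ 2 = 24. Stack: [2, 24]
BINARY_OP & → 2 & 24 = 0. Stack: [0]
STORE_FAST y → y=0. Stack: []
LOAD_CONST → push 2. Stack: [2]
STORE_FAST m → m=2. Stack: []
LOAD_CONST → push 9. Stack: [9]
LOAD_FAST a → push 26. Stack: [9, 26]
BINARY_OP + → 9 + 26 = 35. Stack: [35]
LOAD_FAST b → push 2. Stack: [35, 2]
BINARY_OP + → 35 + 2 = 37. Stack: [37]
STORE_FAST x → x=37. Stack: []
LOAD_FAST m → push 2. Stack: [2]
LOAD_CONST → push 1. Stack: [2, 1]
BINARY_OP << → 2 << 1 = 4. Stack: [4]
RETURN_VALUE → return 4.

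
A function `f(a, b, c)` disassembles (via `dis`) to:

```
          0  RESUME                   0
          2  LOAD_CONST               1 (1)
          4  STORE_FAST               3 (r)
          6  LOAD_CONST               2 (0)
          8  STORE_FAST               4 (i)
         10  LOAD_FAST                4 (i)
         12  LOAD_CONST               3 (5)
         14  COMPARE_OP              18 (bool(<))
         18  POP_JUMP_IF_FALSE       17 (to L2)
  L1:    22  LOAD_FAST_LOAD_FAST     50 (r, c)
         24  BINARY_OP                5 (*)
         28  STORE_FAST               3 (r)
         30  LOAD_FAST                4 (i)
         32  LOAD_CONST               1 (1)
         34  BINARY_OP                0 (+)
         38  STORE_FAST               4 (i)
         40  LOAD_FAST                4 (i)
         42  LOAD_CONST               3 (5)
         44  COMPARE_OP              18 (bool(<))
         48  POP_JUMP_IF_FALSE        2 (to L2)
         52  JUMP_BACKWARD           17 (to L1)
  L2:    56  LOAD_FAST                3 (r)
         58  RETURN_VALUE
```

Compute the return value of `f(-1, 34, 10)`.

100000

LOAD_CONST → push 1
STORE_FAST r → r=1
LOAD_CONST → push 0
STORE_FAST i → i=0
LOAD_FAST i → push 0
LOAD_CONST → push 5
COMPARE_OP bool(<) → 0 vs 5 = True
POP_JUMP_IF_FALSE → pop True; no jump
LOAD_FAST_LOAD_FAST r,c → push 1,10
BINARY_OP * → 1 * 10 = 10
STORE_FAST r → r=10
LOAD_FAST i → push 0
LOAD_CONST → push 1
BINARY_OP + → 0 + 1 = 1
STORE_FAST i → i=1
LOAD_FAST i → push 1
LOAD_CONST → push 5
COMPARE_OP bool(<) → 1 vs 5 = True
POP_JUMP_IF_FALSE → pop True; no jump
LOAD_FAST_LOAD_FAST r,c → push 10,10
BINARY_OP * → 10 * 10 = 100
STORE_FAST r → r=100
LOAD_FAST i → push 1
LOAD_CONST → push 1
BINARY_OP + → 1 + 1 = 2
STORE_FAST i → i=2
LOAD_FAST i → push 2
LOAD_CONST → push 5
COMPARE_OP bool(<) → 2 vs 5 = True
POP_JUMP_IF_FALSE → pop True; no jump
LOAD_FAST_LOAD_FAST r,c → push 100,10
BINARY_OP * → 100 * 10 = 1000
STORE_FAST r → r=1000
LOAD_FAST i → push 2
LOAD_CONST → push 1
BINARY_OP + → 2 + 1 = 3
STORE_FAST i → i=3
LOAD_FAST i → push 3
LOAD_CONST → push 5
COMPARE_OP bool(<) → 3 vs 5 = True
POP_JUMP_IF_FALSE → pop True; no jump
LOAD_FAST_LOAD_FAST r,c → push 1000,10
BINARY_OP * → 1000 * 10 = 10000
STORE_FAST r → r=10000
LOAD_FAST i → push 3
LOAD_CONST → push 1
BINARY_OP + → 3 + 1 = 4
STORE_FAST i → i=4
LOAD_FAST i → push 4
LOAD_CONST → push 5
COMPARE_OP bool(<) → 4 vs 5 = True
POP_JUMP_IF_FALSE → pop True; no jump
LOAD_FAST_LOAD_FAST r,c → push 10000,10
BINARY_OP * → 10000 * 10 = 100000
STORE_FAST r → r=100000
LOAD_FAST i → push 4
LOAD_CONST → push 1
BINARY_OP + → 4 + 1 = 5
STORE_FAST i → i=5
LOAD_FAST i → push 5
LOAD_CONST → push 5
COMPARE_OP bool(<) → 5 vs 5 = False
POP_JUMP_IF_FALSE → pop False; jump
LOAD_FAST r → push 100000
RETURN_VALUE → return 100000.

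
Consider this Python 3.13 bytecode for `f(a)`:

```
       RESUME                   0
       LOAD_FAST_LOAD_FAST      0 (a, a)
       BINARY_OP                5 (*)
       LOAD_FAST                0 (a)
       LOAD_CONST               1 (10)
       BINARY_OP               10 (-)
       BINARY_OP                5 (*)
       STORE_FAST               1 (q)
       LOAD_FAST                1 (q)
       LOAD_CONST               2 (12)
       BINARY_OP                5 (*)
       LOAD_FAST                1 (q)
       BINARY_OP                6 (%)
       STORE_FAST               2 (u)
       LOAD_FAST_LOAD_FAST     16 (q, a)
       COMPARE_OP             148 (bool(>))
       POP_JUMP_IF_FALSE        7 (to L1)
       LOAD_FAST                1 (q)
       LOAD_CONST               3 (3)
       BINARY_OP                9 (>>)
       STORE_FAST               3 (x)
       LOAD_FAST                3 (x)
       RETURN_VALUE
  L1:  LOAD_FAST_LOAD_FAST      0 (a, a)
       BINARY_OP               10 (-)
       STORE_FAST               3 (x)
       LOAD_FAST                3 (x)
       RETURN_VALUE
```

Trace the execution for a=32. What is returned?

2816

LOAD_FAST_LOAD_FAST a,a → push 32,32. Stack: [32, 32]
BINARY_OP * → 32 * 32 = 1024. Stack: [1024]
LOAD_FAST a → push 32. Stack: [1024, 32]
LOAD_CONST → push 10. Stack: [1024, 32, 10]
BINARY_OP - → 32 - 10 = 22. Stack: [1024, 22]
BINARY_OP * → 1024 * 22 = 22528. Stack: [22528]
STORE_FAST q → q=22528. Stack: []
LOAD_FAST q → push 22528. Stack: [22528]
LOAD_CONST → push 12. Stack: [22528, 12]
BINARY_OP * → 22528 * 12 = 270336. Stack: [270336]
LOAD_FAST q → push 22528. Stack: [270336, 22528]
BINARY_OP % → 270336 % 22528 = 0. Stack: [0]
STORE_FAST u → u=0. Stack: []
LOAD_FAST_LOAD_FAST q,a → push 22528,32. Stack: [22528, 32]
COMPARE_OP bool(>) → 22528 vs 32 = True. Stack: [True]
POP_JUMP_IF_FALSE → pop True; no jump. Stack: []
LOAD_FAST q → push 22528. Stack: [22528]
LOAD_CONST → push 3. Stack: [22528, 3]
BINARY_OP >> → 22528 >> 3 = 2816. Stack: [2816]
STORE_FAST x → x=2816. Stack: []
LOAD_FAST x → push 2816. Stack: [2816]
RETURN_VALUE → return 2816.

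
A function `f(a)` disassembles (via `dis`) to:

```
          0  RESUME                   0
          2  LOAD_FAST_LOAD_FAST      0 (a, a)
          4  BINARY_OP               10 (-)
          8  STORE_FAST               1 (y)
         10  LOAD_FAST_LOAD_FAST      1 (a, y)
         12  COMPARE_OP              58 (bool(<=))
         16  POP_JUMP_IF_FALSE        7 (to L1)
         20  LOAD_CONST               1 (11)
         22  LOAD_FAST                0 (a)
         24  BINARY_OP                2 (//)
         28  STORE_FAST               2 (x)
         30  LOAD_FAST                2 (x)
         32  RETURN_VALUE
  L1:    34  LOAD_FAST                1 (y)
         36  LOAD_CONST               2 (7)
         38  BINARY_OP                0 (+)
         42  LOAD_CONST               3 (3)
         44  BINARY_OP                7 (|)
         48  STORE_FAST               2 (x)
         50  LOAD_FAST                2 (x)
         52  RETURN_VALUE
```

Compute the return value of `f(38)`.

LOAD_FAST_LOAD_FAST a,a → push 38,38. Stack: [38, 38]
BINARY_OP - → 38 - 38 = 0. Stack: [0]
STORE_FAST y → y=0. Stack: []
LOAD_FAST_LOAD_FAST a,y → push 38,0. Stack: [38, 0]
COMPARE_OP bool(<=) → 38 vs 0 = False. Stack: [False]
POP_JUMP_IF_FALSE → pop False; jump. Stack: []
LOAD_FAST y → push 0. Stack: [0]
LOAD_CONST → push 7. Stack: [0, 7]
BINARY_OP + → 0 + 7 = 7. Stack: [7]
LOAD_CONST → push 3. Stack: [7, 3]
BINARY_OP | → 7 | 3 = 7. Stack: [7]
STORE_FAST x → x=7. Stack: []
LOAD_FAST x → push 7. Stack: [7]
RETURN_VALUE → return 7.

7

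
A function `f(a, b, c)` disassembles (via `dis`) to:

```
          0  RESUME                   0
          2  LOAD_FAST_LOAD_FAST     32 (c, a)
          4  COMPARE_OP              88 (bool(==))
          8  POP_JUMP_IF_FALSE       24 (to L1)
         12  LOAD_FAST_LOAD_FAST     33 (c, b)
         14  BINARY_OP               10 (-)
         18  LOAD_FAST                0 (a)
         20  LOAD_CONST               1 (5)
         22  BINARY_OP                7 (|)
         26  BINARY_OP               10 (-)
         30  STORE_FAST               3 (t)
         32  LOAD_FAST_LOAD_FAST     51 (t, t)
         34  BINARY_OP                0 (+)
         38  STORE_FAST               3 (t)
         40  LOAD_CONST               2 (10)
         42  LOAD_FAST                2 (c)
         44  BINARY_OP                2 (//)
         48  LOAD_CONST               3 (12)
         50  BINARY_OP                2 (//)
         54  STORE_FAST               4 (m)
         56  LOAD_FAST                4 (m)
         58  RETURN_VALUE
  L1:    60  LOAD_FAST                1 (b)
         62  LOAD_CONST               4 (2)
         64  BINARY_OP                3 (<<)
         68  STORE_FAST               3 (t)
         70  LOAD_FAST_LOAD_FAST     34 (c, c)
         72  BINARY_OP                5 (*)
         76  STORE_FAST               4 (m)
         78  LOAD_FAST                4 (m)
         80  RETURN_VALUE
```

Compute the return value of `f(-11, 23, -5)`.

LOAD_FAST_LOAD_FAST c,a → push -5,-11. Stack: [-5, -11]
COMPARE_OP bool(==) → -5 vs -11 = False. Stack: [False]
POP_JUMP_IF_FALSE → pop False; jump. Stack: []
LOAD_FAST b → push 23. Stack: [23]
LOAD_CONST → push 2. Stack: [23, 2]
BINARY_OP << → 23 << 2 = 92. Stack: [92]
STORE_FAST t → t=92. Stack: []
LOAD_FAST_LOAD_FAST c,c → push -5,-5. Stack: [-5, -5]
BINARY_OP * → -5 * -5 = 25. Stack: [25]
STORE_FAST m → m=25. Stack: []
LOAD_FAST m → push 25. Stack: [25]
RETURN_VALUE → return 25.

25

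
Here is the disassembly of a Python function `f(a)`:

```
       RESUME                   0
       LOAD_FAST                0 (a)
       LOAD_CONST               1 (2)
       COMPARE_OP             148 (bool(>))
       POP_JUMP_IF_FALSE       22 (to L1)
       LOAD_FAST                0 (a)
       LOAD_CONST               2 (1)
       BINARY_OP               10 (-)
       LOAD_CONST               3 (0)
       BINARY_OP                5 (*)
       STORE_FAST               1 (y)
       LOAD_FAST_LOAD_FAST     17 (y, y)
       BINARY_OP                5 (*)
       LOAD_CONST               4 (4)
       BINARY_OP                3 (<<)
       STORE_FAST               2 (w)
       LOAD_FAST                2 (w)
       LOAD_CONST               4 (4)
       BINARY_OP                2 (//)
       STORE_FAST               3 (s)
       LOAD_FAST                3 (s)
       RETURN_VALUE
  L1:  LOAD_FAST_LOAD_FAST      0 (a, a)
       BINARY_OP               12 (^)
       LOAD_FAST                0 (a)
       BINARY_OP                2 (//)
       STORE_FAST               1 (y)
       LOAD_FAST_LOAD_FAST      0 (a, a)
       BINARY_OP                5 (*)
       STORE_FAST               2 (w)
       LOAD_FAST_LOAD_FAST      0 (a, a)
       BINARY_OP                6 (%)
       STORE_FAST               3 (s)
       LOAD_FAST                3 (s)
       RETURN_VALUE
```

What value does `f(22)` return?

0

LOAD_FAST a → push 22. Stack: [22]
LOAD_CONST → push 2. Stack: [22, 2]
COMPARE_OP bool(>) → 22 vs 2 = True. Stack: [True]
POP_JUMP_IF_FALSE → pop True; no jump. Stack: []
LOAD_FAST a → push 22. Stack: [22]
LOAD_CONST → push 1. Stack: [22, 1]
BINARY_OP - → 22 - 1 = 21. Stack: [21]
LOAD_CONST → push 0. Stack: [21, 0]
BINARY_OP * → 21 * 0 = 0. Stack: [0]
STORE_FAST y → y=0. Stack: []
LOAD_FAST_LOAD_FAST y,y → push 0,0. Stack: [0, 0]
BINARY_OP * → 0 * 0 = 0. Stack: [0]
LOAD_CONST → push 4. Stack: [0, 4]
BINARY_OP << → 0 << 4 = 0. Stack: [0]
STORE_FAST w → w=0. Stack: []
LOAD_FAST w → push 0. Stack: [0]
LOAD_CONST → push 4. Stack: [0, 4]
BINARY_OP // → 0 // 4 = 0. Stack: [0]
STORE_FAST s → s=0. Stack: []
LOAD_FAST s → push 0. Stack: [0]
RETURN_VALUE → return 0.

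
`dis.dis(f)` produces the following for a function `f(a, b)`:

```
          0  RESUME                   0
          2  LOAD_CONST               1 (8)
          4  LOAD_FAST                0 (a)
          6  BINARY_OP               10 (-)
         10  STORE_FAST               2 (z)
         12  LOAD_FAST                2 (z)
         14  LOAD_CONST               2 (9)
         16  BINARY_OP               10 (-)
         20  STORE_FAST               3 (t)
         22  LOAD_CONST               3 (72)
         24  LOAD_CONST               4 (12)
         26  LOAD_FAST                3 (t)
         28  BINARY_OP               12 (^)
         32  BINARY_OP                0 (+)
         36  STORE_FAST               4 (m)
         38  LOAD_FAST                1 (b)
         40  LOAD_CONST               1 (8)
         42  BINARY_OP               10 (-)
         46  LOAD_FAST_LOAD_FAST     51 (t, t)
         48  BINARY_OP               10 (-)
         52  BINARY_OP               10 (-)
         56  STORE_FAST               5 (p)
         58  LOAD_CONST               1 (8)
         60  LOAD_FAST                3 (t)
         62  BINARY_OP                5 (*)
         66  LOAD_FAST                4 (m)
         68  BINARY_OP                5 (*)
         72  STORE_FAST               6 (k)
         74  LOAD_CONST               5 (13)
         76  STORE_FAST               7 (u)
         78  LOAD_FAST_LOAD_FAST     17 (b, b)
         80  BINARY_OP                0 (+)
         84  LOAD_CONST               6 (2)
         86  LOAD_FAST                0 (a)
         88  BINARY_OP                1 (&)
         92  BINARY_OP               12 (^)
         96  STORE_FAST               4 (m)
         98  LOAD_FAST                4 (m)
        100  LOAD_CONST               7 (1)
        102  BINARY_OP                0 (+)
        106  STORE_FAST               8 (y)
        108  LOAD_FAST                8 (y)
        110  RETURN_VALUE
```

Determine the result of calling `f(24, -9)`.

LOAD_CONST → push 8. Stack: [8]
LOAD_FAST a → push 24. Stack: [8, 24]
BINARY_OP - → 8 - 24 = -16. Stack: [-16]
STORE_FAST z → z=-16. Stack: []
LOAD_FAST z → push -16. Stack: [-16]
LOAD_CONST → push 9. Stack: [-16, 9]
BINARY_OP - → -16 - 9 = -25. Stack: [-25]
STORE_FAST t → t=-25. Stack: []
LOAD_CONST → push 72. Stack: [72]
LOAD_CONST → push 12. Stack: [72, 12]
LOAD_FAST t → push -25. Stack: [72, 12, -25]
BINARY_OP ^ → 12 ^ -25 = -21. Stack: [72, -21]
BINARY_OP + → 72 + -21 = 51. Stack: [51]
STORE_FAST m → m=51. Stack: []
LOAD_FAST b → push -9. Stack: [-9]
LOAD_CONST → push 8. Stack: [-9, 8]
BINARY_OP - → -9 - 8 = -17. Stack: [-17]
LOAD_FAST_LOAD_FAST t,t → push -25,-25. Stack: [-17, -25, -25]
BINARY_OP - → -25 - -25 = 0. Stack: [-17, 0]
BINARY_OP - → -17 - 0 = -17. Stack: [-17]
STORE_FAST p → p=-17. Stack: []
LOAD_CONST → push 8. Stack: [8]
LOAD_FAST t → push -25. Stack: [8, -25]
BINARY_OP * → 8 * -25 = -200. Stack: [-200]
LOAD_FAST m → push 51. Stack: [-200, 51]
BINARY_OP * → -200 * 51 = -10200. Stack: [-10200]
STORE_FAST k → k=-10200. Stack: []
LOAD_CONST → push 13. Stack: [13]
STORE_FAST u → u=13. Stack: []
LOAD_FAST_LOAD_FAST b,b → push -9,-9. Stack: [-9, -9]
BINARY_OP + → -9 + -9 = -18. Stack: [-18]
LOAD_CONST → push 2. Stack: [-18, 2]
LOAD_FAST a → push 24. Stack: [-18, 2, 24]
BINARY_OP & → 2 & 24 = 0. Stack: [-18, 0]
BINARY_OP ^ → -18 ^ 0 = -18. Stack: [-18]
STORE_FAST m → m=-18. Stack: []
LOAD_FAST m → push -18. Stack: [-18]
LOAD_CONST → push 1. Stack: [-18, 1]
BINARY_OP + → -18 + 1 = -17. Stack: [-17]
STORE_FAST y → y=-17. Stack: []
LOAD_FAST y → push -17. Stack: [-17]
RETURN_VALUE → return -17.

-17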